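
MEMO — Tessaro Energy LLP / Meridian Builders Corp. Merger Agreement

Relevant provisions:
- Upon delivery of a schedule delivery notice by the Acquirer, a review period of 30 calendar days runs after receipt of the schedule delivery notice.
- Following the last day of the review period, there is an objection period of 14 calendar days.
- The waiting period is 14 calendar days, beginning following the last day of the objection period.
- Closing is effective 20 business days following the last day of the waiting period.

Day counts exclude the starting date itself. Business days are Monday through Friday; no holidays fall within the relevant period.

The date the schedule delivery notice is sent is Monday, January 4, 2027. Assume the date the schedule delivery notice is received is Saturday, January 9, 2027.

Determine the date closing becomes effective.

The last day of the review period: 30 calendar days after January 9, 2027 is February 8, 2027.
The last day of the objection period: February 8, 2027 + 14 days = February 22, 2027.
The last day of the waiting period: 14 calendar days after February 22, 2027 is March 8, 2027.
The date closing becomes effective: counting 20 business days from Monday, March 8, 2027 (Mar 9, Mar 10, Mar 11, Mar 12, …, Apr 1, Apr 2, Apr 5, skipping weekends) reaches Monday, April 5, 2027.

April 5, 2027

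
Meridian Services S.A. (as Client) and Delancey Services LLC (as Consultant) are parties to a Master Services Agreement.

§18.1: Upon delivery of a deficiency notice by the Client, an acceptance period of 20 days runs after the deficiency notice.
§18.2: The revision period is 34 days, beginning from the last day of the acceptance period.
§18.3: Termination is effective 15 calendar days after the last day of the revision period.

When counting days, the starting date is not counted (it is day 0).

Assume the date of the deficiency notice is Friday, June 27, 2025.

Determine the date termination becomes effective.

September 4, 2025

The last day of the acceptance period: 20 calendar days after June 27, 2025 is July 17, 2025.
Adding 34 calendar days to July 17, 2025 gives August 20, 2025, which is the last day of the revision period.
The date termination becomes effective: August 20, 2025 + 15 days = September 4, 2025.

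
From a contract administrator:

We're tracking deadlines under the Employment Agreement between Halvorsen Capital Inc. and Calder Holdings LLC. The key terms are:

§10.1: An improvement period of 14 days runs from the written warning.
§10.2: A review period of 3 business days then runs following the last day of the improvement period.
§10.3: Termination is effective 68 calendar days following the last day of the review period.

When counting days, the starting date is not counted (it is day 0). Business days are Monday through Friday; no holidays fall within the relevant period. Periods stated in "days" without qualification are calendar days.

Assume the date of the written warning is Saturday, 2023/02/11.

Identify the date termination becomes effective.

2023/05/08

The last day of the improvement period: 2023/02/11 + 14 days = 2023/02/25.
The last day of the review period: counting 3 business days from Saturday, 2023/02/25 (Feb 27, Feb 28, Mar 1, skipping weekends) reaches Wednesday, 2023/03/01.
The date termination becomes effective: 68 calendar days after 2023/03/01 is 2023/05/08.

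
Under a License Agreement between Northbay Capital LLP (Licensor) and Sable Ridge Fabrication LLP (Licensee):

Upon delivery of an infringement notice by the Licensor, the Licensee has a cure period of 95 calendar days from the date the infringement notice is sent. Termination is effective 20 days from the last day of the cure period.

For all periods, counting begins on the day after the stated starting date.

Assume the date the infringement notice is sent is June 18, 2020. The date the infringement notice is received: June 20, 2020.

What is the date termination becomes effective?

Adding 95 calendar days to June 18, 2020 gives September 21, 2020, which is the last day of the cure period.
The date termination becomes effective: 20 calendar days after September 21, 2020 is October 11, 2020.

October 11, 2020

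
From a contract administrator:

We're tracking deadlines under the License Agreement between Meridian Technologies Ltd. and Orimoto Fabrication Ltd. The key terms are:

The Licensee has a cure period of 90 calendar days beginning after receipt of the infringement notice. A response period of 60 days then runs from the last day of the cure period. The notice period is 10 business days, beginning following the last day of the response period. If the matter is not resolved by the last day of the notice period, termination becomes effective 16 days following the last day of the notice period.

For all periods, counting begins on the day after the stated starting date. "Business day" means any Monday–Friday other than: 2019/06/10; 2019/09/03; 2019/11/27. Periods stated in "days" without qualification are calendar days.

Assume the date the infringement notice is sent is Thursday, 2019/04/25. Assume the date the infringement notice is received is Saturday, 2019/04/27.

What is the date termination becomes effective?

2019/10/24

The last day of the cure period: 90 calendar days after 2019/04/27 is 2019/07/26.
The last day of the response period: 2019/07/26 + 60 days = 2019/09/24.
The last day of the notice period: counting 10 business days from Tuesday, 2019/09/24 (Sep 25, Sep 26, Sep 27, Sep 30, Oct 1, Oct 2, Oct 3, Oct 4, Oct 7, Oct 8, skipping weekends) reaches Tuesday, 2019/10/08.
The date termination becomes effective: 2019/10/08 + 16 days = 2019/10/24.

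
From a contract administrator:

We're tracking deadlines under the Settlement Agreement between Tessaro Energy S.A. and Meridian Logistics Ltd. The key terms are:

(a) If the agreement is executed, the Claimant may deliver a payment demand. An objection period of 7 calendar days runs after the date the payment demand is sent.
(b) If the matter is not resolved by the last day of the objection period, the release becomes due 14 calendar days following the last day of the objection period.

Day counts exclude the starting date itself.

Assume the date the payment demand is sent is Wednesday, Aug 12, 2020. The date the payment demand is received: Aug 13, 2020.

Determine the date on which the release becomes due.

The last day of the objection period: 7 calendar days after Aug 12, 2020 is Aug 19, 2020.
The date on which the release becomes due: Aug 19, 2020 + 14 days = Sep 2, 2020.

Sep 2, 2020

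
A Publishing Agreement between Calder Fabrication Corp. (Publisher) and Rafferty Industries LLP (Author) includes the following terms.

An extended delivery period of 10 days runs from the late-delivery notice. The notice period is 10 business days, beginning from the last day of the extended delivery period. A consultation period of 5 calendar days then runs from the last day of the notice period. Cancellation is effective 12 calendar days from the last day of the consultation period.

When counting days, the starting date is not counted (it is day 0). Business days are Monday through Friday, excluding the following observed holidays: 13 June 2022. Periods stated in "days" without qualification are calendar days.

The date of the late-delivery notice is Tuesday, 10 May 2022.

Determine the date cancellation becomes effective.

20 June 2022

Adding 10 calendar days to 10 May 2022 gives 20 May 2022, which is the last day of the extended delivery period.
From Friday, 20 May 2022, 10 business days (May 23, May 24, May 25, May 26, May 27, May 30, May 31, Jun 1, Jun 2, Jun 3, skipping weekends) brings us to Friday, 3 June 2022, which is the last day of the notice period.
Adding 5 calendar days to 3 June 2022 gives 8 June 2022, which is the last day of the consultation period.
The date cancellation becomes effective: 8 June 2022 + 12 days = 20 June 2022.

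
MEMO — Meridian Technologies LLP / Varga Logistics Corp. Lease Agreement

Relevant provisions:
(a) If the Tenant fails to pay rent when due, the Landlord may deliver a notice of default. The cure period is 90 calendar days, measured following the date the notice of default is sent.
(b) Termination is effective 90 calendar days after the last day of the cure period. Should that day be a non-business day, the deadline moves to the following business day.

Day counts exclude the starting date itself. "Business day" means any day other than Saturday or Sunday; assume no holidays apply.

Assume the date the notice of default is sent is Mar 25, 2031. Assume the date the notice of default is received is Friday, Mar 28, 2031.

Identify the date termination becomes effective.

Sep 22, 2031

The last day of the cure period: Mar 25, 2031 + 90 days = Jun 23, 2031.
Adding 90 calendar days to Jun 23, 2031 gives Sep 21, 2031, which is the date termination becomes effective. That falls on a Sunday, so it rolls to the next business day, Monday, Sep 22, 2031.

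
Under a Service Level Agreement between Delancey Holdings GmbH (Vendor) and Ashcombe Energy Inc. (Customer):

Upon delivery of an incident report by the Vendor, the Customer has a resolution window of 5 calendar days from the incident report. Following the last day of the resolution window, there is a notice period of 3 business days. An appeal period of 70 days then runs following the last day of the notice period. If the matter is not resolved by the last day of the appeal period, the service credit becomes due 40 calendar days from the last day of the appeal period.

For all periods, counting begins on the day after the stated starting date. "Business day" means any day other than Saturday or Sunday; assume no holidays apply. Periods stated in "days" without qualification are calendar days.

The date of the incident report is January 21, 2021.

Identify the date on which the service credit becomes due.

May 19, 2021

Adding 5 calendar days to January 21, 2021 gives January 26, 2021, which is the last day of the resolution window.
From Tuesday, January 26, 2021, 3 business days (Jan 27, Jan 28, Jan 29, skipping weekends) brings us to Friday, January 29, 2021, which is the last day of the notice period.
The last day of the appeal period: 70 calendar days after January 29, 2021 is April 9, 2021.
Adding 40 calendar days to April 9, 2021 gives May 19, 2021, which is the date on which the service credit becomes due.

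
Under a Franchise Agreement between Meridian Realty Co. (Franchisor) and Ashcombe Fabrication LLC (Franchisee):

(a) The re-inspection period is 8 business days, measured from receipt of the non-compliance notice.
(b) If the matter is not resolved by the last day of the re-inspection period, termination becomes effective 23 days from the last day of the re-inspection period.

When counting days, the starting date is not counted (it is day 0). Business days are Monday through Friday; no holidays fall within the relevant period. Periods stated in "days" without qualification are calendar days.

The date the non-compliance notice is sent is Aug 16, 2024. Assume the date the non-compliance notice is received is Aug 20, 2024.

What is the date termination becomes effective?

The last day of the re-inspection period: counting 8 business days from Tuesday, Aug 20, 2024 (Aug 21, Aug 22, Aug 23, Aug 26, Aug 27, Aug 28, Aug 29, Aug 30, skipping weekends) reaches Friday, Aug 30, 2024.
Adding 23 calendar days to Aug 30, 2024 gives Sep 22, 2024, which is the date termination becomes effective.

Sep 22, 2024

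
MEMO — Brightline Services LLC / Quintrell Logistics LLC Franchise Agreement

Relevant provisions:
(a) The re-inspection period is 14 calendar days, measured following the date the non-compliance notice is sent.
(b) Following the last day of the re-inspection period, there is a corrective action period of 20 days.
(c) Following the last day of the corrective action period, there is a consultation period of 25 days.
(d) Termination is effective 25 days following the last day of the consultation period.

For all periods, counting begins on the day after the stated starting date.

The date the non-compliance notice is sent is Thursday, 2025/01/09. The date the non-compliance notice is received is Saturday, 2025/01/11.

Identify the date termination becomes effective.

Adding 14 calendar days to 2025/01/09 gives 2025/01/23, which is the last day of the re-inspection period.
The last day of the corrective action period: 2025/01/23 + 20 days = 2025/02/12.
Adding 25 calendar days to 2025/02/12 gives 2025/03/09, which is the last day of the consultation period.
The date termination becomes effective: 25 calendar days after 2025/03/09 is 2025/04/03.

2025/04/03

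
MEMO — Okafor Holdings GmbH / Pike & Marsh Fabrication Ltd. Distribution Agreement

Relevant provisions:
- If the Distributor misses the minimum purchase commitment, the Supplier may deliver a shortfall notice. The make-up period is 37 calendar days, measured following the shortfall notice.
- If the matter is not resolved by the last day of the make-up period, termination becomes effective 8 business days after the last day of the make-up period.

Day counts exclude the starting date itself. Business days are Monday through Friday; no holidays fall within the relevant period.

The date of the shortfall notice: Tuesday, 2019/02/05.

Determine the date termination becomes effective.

2019/03/26

Adding 37 calendar days to 2019/02/05 gives 2019/03/14, which is the last day of the make-up period.
From Thursday, 2019/03/14, 8 business days (Mar 15, Mar 18, Mar 19, Mar 20, Mar 21, Mar 22, Mar 25, Mar 26, skipping weekends) brings us to Tuesday, 2019/03/26, which is the date termination becomes effective.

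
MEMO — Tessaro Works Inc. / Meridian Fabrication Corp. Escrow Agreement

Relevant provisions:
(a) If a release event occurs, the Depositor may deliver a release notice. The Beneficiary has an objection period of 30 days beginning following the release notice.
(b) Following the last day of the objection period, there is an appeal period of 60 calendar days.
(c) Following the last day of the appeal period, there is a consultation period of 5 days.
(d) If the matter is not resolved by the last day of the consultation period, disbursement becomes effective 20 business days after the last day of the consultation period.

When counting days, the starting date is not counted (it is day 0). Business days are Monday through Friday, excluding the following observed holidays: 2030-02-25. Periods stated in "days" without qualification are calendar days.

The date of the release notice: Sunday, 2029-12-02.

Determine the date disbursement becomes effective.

2030-04-04

Adding 30 calendar days to 2029-12-02 gives 2030-01-01, which is the last day of the objection period.
The last day of the appeal period: 2030-01-01 + 60 days = 2030-03-02.
Adding 5 calendar days to 2030-03-02 gives 2030-03-07, which is the last day of the consultation period.
The date disbursement becomes effective: counting 20 business days from Thursday, 2030-03-07 (Mar 8, Mar 11, Mar 12, Mar 13, …, Apr 2, Apr 3, Apr 4, skipping weekends) reaches Thursday, 2030-04-04.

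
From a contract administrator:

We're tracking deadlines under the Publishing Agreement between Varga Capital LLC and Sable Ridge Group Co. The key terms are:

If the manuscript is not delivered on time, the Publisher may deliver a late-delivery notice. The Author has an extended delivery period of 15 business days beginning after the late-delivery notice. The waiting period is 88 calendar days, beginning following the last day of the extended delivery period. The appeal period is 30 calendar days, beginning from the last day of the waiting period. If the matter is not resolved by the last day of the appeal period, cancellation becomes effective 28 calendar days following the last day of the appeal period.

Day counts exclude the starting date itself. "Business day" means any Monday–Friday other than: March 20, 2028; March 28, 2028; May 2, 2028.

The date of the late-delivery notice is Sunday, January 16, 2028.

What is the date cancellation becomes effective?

June 29, 2028

The last day of the extended delivery period: 15 business days after Sunday, January 16, 2028, skipping weekends — Jan 17, Jan 18, Jan 19, Jan 20, …, Feb 2, Feb 3, Feb 4 — lands on Friday, February 4, 2028.
The last day of the waiting period: February 4, 2028 + 88 days = May 2, 2028.
The last day of the appeal period: May 2, 2028 + 30 days = June 1, 2028.
Adding 28 calendar days to June 1, 2028 gives June 29, 2028, which is the date cancellation becomes effective.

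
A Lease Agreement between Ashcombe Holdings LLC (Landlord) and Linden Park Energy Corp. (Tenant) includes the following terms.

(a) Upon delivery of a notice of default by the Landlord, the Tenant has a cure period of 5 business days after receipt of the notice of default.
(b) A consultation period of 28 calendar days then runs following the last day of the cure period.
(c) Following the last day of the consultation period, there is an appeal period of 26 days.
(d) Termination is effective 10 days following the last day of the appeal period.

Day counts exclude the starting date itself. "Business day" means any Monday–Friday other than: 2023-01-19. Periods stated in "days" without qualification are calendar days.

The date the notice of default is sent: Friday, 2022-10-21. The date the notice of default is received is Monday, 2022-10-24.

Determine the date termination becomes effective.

2023-01-03

The last day of the cure period: counting 5 business days from Monday, 2022-10-24 (Oct 25, Oct 26, Oct 27, Oct 28, Oct 31, skipping weekends) reaches Monday, 2022-10-31.
The last day of the consultation period: 28 calendar days after 2022-10-31 is 2022-11-28.
The last day of the appeal period: 2022-11-28 + 26 days = 2022-12-24.
Adding 10 calendar days to 2022-12-24 gives 2023-01-03, which is the date termination becomes effective.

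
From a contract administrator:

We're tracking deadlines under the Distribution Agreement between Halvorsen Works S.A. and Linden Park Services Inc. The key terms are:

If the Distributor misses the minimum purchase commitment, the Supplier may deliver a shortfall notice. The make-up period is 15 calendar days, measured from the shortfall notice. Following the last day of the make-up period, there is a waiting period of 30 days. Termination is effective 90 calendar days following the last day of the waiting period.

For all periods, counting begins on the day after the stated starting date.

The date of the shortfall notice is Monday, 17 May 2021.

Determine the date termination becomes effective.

29 September 2021

The last day of the make-up period: 15 calendar days after 17 May 2021 is 1 June 2021.
The last day of the waiting period: 1 June 2021 + 30 days = 1 July 2021.
The date termination becomes effective: 1 July 2021 + 90 days = 29 September 2021.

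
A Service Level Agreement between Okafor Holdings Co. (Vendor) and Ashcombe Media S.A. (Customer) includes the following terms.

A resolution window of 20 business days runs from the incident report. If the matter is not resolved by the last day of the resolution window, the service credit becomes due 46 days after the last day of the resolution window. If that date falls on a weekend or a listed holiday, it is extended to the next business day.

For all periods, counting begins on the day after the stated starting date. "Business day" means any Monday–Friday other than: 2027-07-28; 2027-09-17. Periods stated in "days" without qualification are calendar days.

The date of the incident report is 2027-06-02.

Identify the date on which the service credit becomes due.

From Wednesday, 2027-06-02, 20 business days (Jun 3, Jun 4, Jun 7, Jun 8, …, Jun 28, Jun 29, Jun 30, skipping weekends) brings us to Wednesday, 2027-06-30, which is the last day of the resolution window.
Adding 46 calendar days to 2027-06-30 gives 2027-08-15, which is the date on which the service credit becomes due. That falls on a Sunday, so it rolls to the next business day, Monday, 2027-08-16.

2027-08-16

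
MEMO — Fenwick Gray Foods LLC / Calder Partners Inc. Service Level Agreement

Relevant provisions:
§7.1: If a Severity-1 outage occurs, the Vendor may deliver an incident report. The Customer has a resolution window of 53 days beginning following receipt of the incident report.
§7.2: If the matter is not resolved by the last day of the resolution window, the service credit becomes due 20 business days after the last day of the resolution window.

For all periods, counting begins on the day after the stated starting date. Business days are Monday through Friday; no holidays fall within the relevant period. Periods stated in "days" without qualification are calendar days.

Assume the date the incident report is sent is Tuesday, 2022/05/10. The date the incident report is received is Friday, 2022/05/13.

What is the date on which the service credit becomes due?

2022/08/02

The last day of the resolution window: 2022/05/13 + 53 days = 2022/07/05.
The date on which the service credit becomes due: counting 20 business days from Tuesday, 2022/07/05 (Jul 6, Jul 7, Jul 8, Jul 11, …, Jul 29, Aug 1, Aug 2, skipping weekends) reaches Tuesday, 2022/08/02.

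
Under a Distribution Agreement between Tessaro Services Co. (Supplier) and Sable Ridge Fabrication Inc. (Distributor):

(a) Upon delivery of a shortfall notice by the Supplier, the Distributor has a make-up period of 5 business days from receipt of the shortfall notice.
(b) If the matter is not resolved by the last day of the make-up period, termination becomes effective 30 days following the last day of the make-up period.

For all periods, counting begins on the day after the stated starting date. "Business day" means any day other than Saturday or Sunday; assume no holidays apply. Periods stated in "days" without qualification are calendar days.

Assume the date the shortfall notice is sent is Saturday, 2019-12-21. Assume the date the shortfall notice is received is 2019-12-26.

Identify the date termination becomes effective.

2020-02-01

The last day of the make-up period: 5 business days after Thursday, 2019-12-26, skipping weekends — Dec 27, Dec 30, Dec 31, Jan 1, Jan 2 — lands on Thursday, 2020-01-02.
Adding 30 calendar days to 2020-01-02 gives 2020-02-01, which is the date termination becomes effective.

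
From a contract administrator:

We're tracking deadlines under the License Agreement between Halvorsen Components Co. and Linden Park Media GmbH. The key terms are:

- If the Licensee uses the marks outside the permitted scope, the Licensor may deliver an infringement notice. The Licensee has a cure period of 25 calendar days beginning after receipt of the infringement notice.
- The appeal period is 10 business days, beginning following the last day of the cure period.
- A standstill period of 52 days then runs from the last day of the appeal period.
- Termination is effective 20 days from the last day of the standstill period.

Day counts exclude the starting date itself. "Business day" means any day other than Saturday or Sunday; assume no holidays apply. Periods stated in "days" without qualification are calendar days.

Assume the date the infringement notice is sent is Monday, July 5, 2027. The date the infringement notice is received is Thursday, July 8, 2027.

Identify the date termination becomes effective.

Adding 25 calendar days to July 8, 2027 gives August 2, 2027, which is the last day of the cure period.
The last day of the appeal period: 10 business days after Monday, August 2, 2027, skipping weekends — Aug 3, Aug 4, Aug 5, Aug 6, Aug 9, Aug 10, Aug 11, Aug 12, Aug 13, Aug 16 — lands on Monday, August 16, 2027.
Adding 52 calendar days to August 16, 2027 gives October 7, 2027, which is the last day of the standstill period.
The date termination becomes effective: 20 calendar days after October 7, 2027 is October 27, 2027.

October 27, 2027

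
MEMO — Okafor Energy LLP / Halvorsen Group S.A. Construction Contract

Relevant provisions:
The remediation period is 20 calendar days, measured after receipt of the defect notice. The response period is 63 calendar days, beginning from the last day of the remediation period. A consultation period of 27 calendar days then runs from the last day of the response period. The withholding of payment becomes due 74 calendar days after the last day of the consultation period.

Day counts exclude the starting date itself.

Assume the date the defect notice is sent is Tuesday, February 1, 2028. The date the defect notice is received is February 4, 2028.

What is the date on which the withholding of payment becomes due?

August 6, 2028

The last day of the remediation period: February 4, 2028 + 20 days = February 24, 2028.
The last day of the response period: February 24, 2028 + 63 days = April 27, 2028.
The last day of the consultation period: 27 calendar days after April 27, 2028 is May 24, 2028.
The date on which the withholding of payment becomes due: May 24, 2028 + 74 days = August 6, 2028.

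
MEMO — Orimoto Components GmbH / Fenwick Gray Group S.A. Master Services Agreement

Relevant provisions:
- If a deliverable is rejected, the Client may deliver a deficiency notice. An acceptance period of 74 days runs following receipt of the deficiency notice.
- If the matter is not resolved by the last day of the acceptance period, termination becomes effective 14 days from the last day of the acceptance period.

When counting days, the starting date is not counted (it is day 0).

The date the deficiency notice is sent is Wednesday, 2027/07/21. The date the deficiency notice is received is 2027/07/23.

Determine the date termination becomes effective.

Adding 74 calendar days to 2027/07/23 gives 2027/10/05, which is the last day of the acceptance period.
The date termination becomes effective: 2027/10/05 + 14 days = 2027/10/19.

2027/10/19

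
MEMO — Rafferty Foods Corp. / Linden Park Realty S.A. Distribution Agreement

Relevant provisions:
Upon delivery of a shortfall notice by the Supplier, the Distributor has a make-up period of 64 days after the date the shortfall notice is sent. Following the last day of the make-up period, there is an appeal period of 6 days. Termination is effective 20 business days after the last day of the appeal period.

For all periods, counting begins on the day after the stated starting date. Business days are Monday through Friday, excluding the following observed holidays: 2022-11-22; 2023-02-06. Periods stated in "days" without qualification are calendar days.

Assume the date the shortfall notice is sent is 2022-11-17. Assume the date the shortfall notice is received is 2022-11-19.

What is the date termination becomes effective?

2023-02-24

The last day of the make-up period: 2022-11-17 + 64 days = 2023-01-20.
The last day of the appeal period: 6 calendar days after 2023-01-20 is 2023-01-26.
The date termination becomes effective: counting 20 business days from Thursday, 2023-01-26 (Jan 27, Jan 30, Jan 31, Feb 1, …, Feb 22, Feb 23, Feb 24, skipping weekends and the listed holiday on Feb 6) reaches Friday, 2023-02-24.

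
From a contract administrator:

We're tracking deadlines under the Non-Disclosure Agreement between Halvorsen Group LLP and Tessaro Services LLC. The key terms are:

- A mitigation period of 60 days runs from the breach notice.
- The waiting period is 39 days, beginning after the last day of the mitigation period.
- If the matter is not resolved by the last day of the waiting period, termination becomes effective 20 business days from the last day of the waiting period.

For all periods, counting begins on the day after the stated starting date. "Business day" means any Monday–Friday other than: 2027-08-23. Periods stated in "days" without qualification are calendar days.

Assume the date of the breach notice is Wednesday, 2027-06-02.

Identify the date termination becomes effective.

2027-10-07

Adding 60 calendar days to 2027-06-02 gives 2027-08-01, which is the last day of the mitigation period.
Adding 39 calendar days to 2027-08-01 gives 2027-09-09, which is the last day of the waiting period.
From Thursday, 2027-09-09, 20 business days (Sep 10, Sep 13, Sep 14, Sep 15, …, Oct 5, Oct 6, Oct 7, skipping weekends) brings us to Thursday, 2027-10-07, which is the date termination becomes effective.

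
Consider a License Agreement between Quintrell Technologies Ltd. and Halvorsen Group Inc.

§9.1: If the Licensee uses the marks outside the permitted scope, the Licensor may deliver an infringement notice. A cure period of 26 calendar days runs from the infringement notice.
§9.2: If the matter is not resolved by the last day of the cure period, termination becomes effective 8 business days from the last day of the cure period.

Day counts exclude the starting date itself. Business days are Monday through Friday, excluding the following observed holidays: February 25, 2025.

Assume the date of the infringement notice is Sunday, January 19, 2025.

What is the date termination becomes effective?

The last day of the cure period: 26 calendar days after January 19, 2025 is February 14, 2025.
The date termination becomes effective: counting 8 business days from Friday, February 14, 2025 (Feb 17, Feb 18, Feb 19, Feb 20, Feb 21, Feb 24, Feb 26, Feb 27, skipping weekends and the listed holiday on Feb 25) reaches Thursday, February 27, 2025.

February 27, 2025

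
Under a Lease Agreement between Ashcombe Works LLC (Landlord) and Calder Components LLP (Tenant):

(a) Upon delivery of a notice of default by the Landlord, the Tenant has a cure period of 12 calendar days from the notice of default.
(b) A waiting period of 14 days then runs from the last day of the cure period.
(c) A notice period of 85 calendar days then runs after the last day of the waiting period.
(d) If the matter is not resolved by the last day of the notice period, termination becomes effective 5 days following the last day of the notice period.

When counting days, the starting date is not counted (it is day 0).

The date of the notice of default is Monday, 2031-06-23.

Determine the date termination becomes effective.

2031-10-17

The last day of the cure period: 2031-06-23 + 12 days = 2031-07-05.
Adding 14 calendar days to 2031-07-05 gives 2031-07-19, which is the last day of the waiting period.
The last day of the notice period: 85 calendar days after 2031-07-19 is 2031-10-12.
The date termination becomes effective: 2031-10-12 + 5 days = 2031-10-17.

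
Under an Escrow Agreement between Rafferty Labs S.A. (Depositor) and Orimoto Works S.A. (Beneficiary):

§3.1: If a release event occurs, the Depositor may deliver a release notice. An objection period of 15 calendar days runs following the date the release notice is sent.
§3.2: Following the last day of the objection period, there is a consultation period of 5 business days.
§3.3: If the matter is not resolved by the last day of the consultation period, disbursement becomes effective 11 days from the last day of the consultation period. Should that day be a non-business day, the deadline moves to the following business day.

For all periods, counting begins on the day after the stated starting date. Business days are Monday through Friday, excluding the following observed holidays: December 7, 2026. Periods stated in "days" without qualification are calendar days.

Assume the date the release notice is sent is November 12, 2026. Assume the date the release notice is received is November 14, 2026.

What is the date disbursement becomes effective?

Adding 15 calendar days to November 12, 2026 gives November 27, 2026, which is the last day of the objection period.
The last day of the consultation period: 5 business days after Friday, November 27, 2026, skipping weekends — Nov 30, Dec 1, Dec 2, Dec 3, Dec 4 — lands on Friday, December 4, 2026.
The date disbursement becomes effective: 11 calendar days after December 4, 2026 is December 15, 2026. December 15, 2026 is a Tuesday and is not a listed holiday, so no roll-forward applies.

December 15, 2026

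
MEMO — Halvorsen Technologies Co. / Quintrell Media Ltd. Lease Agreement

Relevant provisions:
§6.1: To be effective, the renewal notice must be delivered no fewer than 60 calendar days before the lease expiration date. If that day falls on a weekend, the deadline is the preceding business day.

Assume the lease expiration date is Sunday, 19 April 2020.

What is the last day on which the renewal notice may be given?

19 February 2020

19 April 2020 minus 60 days is 19 February 2020. That is a Wednesday, so no adjustment is needed.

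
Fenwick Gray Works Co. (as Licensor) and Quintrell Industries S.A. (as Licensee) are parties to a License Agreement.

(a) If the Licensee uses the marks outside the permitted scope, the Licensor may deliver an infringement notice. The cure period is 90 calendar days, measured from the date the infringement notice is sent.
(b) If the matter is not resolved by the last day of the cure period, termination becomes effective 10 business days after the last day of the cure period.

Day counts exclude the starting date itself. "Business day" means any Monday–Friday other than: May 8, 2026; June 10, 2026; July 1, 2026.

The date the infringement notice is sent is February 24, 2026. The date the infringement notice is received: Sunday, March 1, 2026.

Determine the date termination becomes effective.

The last day of the cure period: 90 calendar days after February 24, 2026 is May 25, 2026.
The date termination becomes effective: counting 10 business days from Monday, May 25, 2026 (May 26, May 27, May 28, May 29, Jun 1, Jun 2, Jun 3, Jun 4, Jun 5, Jun 8, skipping weekends) reaches Monday, June 8, 2026.

June 8, 2026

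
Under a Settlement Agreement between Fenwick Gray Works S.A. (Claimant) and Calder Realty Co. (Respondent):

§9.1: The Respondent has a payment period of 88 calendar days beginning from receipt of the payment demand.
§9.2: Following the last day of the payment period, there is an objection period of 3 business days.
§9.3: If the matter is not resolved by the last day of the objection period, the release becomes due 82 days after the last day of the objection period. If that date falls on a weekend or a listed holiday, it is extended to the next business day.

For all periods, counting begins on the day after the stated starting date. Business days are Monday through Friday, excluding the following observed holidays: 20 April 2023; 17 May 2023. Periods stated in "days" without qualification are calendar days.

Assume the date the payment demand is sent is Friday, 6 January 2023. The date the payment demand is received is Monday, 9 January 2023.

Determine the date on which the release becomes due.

The last day of the payment period: 88 calendar days after 9 January 2023 is 7 April 2023.
The last day of the objection period: counting 3 business days from Friday, 7 April 2023 (Apr 10, Apr 11, Apr 12, skipping weekends) reaches Wednesday, 12 April 2023.
The date on which the release becomes due: 12 April 2023 + 82 days = 3 July 2023. 3 July 2023 is a Monday and is not a listed holiday, so no roll-forward applies.

3 July 2023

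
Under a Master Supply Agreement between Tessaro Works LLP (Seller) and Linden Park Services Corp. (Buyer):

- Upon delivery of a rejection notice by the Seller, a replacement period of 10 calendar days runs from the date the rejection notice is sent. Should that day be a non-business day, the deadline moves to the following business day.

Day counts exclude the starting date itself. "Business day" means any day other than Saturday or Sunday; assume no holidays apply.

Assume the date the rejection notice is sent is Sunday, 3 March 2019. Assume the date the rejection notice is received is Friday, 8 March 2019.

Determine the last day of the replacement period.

13 March 2019

Adding 10 calendar days to 3 March 2019 gives 13 March 2019, which is the last day of the replacement period. 13 March 2019 is a Wednesday, so no roll-forward applies.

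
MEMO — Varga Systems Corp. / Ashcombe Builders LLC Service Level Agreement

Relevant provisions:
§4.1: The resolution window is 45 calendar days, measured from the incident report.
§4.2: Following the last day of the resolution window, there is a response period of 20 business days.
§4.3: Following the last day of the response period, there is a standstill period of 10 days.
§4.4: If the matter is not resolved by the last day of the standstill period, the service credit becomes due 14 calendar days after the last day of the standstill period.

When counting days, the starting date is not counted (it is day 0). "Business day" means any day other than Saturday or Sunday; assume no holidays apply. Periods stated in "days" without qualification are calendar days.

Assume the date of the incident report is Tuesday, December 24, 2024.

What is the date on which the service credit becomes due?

March 31, 2025

The last day of the resolution window: December 24, 2024 + 45 days = February 7, 2025.
The last day of the response period: counting 20 business days from Friday, February 7, 2025 (Feb 10, Feb 11, Feb 12, Feb 13, …, Mar 5, Mar 6, Mar 7, skipping weekends) reaches Friday, March 7, 2025.
The last day of the standstill period: March 7, 2025 + 10 days = March 17, 2025.
The date on which the service credit becomes due: March 17, 2025 + 14 days = March 31, 2025.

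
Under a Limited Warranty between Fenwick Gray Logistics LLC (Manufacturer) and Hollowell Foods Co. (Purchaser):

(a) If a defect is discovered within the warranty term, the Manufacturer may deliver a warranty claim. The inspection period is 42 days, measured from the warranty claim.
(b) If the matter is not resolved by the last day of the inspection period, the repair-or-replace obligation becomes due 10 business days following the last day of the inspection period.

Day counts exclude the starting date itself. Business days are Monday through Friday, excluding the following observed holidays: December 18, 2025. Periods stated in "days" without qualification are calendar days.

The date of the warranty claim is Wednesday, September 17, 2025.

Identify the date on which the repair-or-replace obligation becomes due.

The last day of the inspection period: 42 calendar days after September 17, 2025 is October 29, 2025.
The date on which the repair-or-replace obligation becomes due: counting 10 business days from Wednesday, October 29, 2025 (Oct 30, Oct 31, Nov 3, Nov 4, Nov 5, Nov 6, Nov 7, Nov 10, Nov 11, Nov 12, skipping weekends) reaches Wednesday, November 12, 2025.

November 12, 2025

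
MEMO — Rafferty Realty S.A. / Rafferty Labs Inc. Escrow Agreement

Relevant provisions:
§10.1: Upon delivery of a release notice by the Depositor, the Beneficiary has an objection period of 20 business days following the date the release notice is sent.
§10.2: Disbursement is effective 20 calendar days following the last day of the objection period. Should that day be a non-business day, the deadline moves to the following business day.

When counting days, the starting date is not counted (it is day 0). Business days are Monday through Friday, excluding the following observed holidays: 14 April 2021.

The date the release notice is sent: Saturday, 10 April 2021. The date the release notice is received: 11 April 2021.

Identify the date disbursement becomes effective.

The last day of the objection period: counting 20 business days from Saturday, 10 April 2021 (Apr 12, Apr 13, Apr 15, Apr 16, …, May 6, May 7, May 10, skipping weekends and the listed holiday on Apr 14) reaches Monday, 10 May 2021.
Adding 20 calendar days to 10 May 2021 gives 30 May 2021, which is the date disbursement becomes effective. That falls on a Sunday, so it rolls to the next business day, Monday, 31 May 2021.

31 May 2021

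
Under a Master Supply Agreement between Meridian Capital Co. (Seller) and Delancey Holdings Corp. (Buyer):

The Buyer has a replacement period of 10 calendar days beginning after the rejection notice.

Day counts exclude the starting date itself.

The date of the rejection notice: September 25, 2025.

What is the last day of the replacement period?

October 5, 2025

The last day of the replacement period: September 25, 2025 + 10 days = October 5, 2025.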